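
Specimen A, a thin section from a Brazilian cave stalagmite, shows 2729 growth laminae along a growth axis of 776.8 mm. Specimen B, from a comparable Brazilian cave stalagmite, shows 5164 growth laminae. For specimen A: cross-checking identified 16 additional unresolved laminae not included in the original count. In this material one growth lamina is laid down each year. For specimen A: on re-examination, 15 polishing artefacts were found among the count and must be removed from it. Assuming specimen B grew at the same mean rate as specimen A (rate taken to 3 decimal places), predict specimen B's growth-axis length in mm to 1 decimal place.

1471.7 mm

Specimen A: after corrections the count is 2729 − 15 + 16 = 2730 growth laminae.
A: Extension rate ≈ 776.8 / 2730 = 0.285 mm/yr.
B's length ≈ 0.285 × 5164 = 1471.7 mm.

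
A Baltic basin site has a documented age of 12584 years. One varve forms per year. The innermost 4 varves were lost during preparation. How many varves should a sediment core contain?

Expected varves over 12584 years: 12584.
Subtracting the 4 varves not captured gives 12584 − 4 = 12580 varves in the record.

12580 varves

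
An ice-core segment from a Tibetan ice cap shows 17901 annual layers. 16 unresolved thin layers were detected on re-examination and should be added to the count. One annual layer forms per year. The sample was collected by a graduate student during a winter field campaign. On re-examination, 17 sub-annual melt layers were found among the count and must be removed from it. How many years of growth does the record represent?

17900 yr

True annual layer count = 17901 − 17 + 16 = 17900.
With a one-to-one annual layer periodicity this is 17900 years.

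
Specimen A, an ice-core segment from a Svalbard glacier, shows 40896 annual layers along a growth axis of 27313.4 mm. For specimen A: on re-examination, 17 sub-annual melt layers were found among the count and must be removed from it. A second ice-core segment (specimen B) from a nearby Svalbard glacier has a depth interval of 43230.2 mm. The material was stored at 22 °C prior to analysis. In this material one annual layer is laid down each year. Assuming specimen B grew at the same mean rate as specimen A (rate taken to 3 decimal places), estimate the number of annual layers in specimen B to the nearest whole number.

Specimen A: correcting the raw count gives 40896 − 17 = 40879 true annual layers.
A: Extension rate ≈ 27313.4 / 40879 = 0.668 mm per year.
Specimen B: 43230.2 mm / 0.668 mm per year = 64715.87 years ≈ 64716 annual layers.

64716 annual layers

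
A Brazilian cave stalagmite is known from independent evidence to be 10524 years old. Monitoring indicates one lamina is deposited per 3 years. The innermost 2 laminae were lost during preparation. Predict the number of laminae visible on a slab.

3506 laminae

At 3 years per lamina, 10524 / 3 = 3508 laminae are expected.
Less the 2 uncaptured laminae: 3508 − 2 = 3506.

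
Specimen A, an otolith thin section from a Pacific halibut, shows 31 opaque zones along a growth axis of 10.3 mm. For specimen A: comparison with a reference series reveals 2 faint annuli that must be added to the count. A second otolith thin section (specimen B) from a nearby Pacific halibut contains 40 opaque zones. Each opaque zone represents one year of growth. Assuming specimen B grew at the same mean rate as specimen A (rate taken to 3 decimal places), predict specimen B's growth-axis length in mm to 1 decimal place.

12.5 mm

Specimen A: correcting the raw count gives 31 + 2 = 33 true opaque zones.
A: 10.3 mm over 33 years gives 10.3 / 33 ≈ 0.312 mm/yr.
B's length ≈ 0.312 × 40 = 12.5 mm.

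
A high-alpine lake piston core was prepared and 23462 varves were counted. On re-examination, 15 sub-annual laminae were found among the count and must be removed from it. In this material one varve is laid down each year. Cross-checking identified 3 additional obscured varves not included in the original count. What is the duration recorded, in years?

23450 yr

Correcting the raw count gives 23462 − 15 + 3 = 23450 true varves.
With a one-to-one varve periodicity this is 23450 years.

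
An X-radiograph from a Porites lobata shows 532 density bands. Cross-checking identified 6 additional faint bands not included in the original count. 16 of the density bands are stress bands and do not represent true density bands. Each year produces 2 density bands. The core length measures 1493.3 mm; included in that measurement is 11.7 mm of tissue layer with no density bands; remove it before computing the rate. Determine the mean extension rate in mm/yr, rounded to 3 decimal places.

Adjusted count: 532 − 16 + 6 = 522 density bands.
522 density bands at 2 per year is 522 / 2 = 261 years.
Removing the 11.7 mm offcut leaves 1493.3 − 11.7 = 1481.6 mm.
Extension rate ≈ 1481.6 / 261 = 5.677 mm/yr.

5.677 mm/yr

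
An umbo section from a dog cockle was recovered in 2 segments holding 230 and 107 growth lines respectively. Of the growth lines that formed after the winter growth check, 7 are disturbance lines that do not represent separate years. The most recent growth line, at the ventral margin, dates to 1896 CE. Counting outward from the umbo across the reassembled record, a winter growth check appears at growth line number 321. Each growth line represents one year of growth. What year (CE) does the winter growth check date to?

1887 CE

Total growth lines = 230 + 107 = 337.
337 − 321 = 16 growth lines lie beyond the winter growth check toward the ventral margin.
Excluding 7 false growth lines: 16 − 7 = 9.
The growth line at the ventral margin is 1896 CE, so the winter growth check dates to 1896 − 9 = 1887 CE.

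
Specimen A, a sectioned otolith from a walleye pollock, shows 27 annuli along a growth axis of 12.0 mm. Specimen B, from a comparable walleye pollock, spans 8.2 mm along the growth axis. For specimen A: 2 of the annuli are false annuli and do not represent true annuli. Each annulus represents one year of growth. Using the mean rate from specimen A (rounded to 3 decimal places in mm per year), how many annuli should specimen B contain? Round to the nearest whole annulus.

Specimen A: correcting the raw count gives 27 − 2 = 25 true annuli.
A: Extension rate ≈ 12.0 / 25 = 0.480 mm per year.
Specimen B: 8.2 mm / 0.480 mm per year = 17.08 years ≈ 17 annuli.

17 annuli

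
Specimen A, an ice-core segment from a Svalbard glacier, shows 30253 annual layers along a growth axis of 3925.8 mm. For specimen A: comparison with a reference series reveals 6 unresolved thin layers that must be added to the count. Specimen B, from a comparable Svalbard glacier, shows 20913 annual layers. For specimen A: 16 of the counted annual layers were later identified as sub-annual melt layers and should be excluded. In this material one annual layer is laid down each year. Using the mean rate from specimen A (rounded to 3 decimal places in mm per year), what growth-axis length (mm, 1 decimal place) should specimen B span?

2718.7 mm

Specimen A: adjusted count: 30253 − 16 + 6 = 30243 annual layers.
A: Mean rate = 3925.8 mm / 30243 years ≈ 0.130 mm per year.
Length of B = 0.130 × 20913 = 2718.7 mm.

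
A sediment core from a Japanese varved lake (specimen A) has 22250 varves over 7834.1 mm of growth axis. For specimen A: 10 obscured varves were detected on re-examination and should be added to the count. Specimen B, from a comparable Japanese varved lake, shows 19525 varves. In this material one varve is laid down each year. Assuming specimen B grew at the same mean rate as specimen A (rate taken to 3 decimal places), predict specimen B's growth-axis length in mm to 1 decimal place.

Specimen A: after corrections the count is 22250 + 10 = 22260 varves.
A: 7834.1 mm over 22260 years gives 7834.1 / 22260 ≈ 0.352 mm/yr.
For B, 0.352 mm/year × 19525 years = 6872.8 mm.

6872.8 mm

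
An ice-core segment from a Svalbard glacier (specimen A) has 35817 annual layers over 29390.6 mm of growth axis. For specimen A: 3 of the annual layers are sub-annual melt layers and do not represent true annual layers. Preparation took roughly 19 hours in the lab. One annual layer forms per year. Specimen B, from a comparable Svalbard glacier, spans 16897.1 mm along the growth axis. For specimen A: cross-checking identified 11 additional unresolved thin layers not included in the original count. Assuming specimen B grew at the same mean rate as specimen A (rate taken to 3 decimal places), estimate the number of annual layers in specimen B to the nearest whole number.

20606 annual layers

Specimen A: correcting the raw count gives 35817 − 3 + 11 = 35825 true annual layers.
A: Mean rate = 29390.6 mm / 35825 years ≈ 0.820 mm/year.
Specimen B: 16897.1 mm / 0.820 mm per year = 20606.22 years ≈ 20606 annual layers.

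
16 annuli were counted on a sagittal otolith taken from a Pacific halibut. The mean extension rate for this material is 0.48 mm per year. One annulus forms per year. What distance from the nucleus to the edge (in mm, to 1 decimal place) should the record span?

7.7 mm

The record spans 16 years at 0.48 mm per year.
Predicted length = 0.48 mm/year × 16 years = 7.7 mm.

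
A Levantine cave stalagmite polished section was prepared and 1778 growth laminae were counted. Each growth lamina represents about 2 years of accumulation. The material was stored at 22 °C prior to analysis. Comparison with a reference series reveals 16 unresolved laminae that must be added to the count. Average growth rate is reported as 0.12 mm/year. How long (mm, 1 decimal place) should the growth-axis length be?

430.6 mm

Correcting the raw count gives 1778 + 16 = 1794 true growth laminae.
1794 growth laminae at 2 years each span 1794 × 2 = 3588 years.
Length ≈ 0.12 × 3588 = 430.6 mm.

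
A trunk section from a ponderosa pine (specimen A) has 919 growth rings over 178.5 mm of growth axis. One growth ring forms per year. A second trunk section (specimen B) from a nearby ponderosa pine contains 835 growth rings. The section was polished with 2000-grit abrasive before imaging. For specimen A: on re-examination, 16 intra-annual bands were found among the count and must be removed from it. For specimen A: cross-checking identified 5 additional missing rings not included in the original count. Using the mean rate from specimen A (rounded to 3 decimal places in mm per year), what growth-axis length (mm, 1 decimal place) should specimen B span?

164.5 mm

Specimen A: adjusted count: 919 − 16 + 5 = 908 growth rings.
A: Extension rate ≈ 178.5 / 908 = 0.197 mm/year.
B's length ≈ 0.197 × 835 = 164.5 mm.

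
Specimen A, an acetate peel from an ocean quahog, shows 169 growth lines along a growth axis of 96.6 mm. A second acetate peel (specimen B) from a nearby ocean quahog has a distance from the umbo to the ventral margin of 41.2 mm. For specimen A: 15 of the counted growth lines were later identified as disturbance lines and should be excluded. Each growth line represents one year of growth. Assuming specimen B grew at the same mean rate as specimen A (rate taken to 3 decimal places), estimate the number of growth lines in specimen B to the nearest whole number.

66 growth lines

Specimen A: correcting the raw count gives 169 − 15 = 154 true growth lines.
A: 96.6 mm over 154 years gives 96.6 / 154 ≈ 0.627 mm per year.
For B, 41.2 / 0.627 = 65.71 years ≈ 66 growth lines.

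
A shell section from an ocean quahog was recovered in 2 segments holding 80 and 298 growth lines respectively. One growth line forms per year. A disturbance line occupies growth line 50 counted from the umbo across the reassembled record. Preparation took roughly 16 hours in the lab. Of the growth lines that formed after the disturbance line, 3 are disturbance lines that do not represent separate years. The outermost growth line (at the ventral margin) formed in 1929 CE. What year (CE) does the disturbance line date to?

Total growth lines = 80 + 298 = 378.
Between growth line 50 and the ventral margin there are 378 − 50 = 328 growth lines.
Removing the 3 false growth lines leaves 328 − 3 = 325 true growth lines beyond the disturbance line.
1929 − 325 = 1604 CE.

1604 CE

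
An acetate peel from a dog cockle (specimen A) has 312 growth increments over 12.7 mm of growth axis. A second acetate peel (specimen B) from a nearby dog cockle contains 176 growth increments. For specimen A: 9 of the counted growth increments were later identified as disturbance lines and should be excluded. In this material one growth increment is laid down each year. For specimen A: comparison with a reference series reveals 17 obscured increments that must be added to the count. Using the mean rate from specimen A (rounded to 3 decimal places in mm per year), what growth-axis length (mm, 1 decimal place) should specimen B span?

Specimen A: adjusted count: 312 − 9 + 17 = 320 growth increments.
A: Mean rate = 12.7 mm / 320 years ≈ 0.040 mm/yr.
For B, 0.040 mm/year × 176 years = 7.0 mm.

7.0 mm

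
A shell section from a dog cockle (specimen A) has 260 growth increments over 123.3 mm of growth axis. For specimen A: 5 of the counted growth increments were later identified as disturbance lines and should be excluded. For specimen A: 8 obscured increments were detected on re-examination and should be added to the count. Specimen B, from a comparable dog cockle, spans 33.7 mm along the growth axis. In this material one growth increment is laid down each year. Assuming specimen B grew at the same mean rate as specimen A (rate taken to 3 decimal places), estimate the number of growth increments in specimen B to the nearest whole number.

72 growth increments

Specimen A: correcting the raw count gives 260 − 5 + 8 = 263 true growth increments.
A: Extension rate ≈ 123.3 / 263 = 0.469 mm/year.
B spans 33.7 / 0.469 = 71.86 years ≈ 72 growth increments.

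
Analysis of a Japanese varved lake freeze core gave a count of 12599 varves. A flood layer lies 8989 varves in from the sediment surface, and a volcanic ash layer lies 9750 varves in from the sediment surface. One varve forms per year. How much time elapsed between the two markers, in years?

9750 − 8989 = 761 varves lie between the two events.
One varve per year makes the interval 761 years.

761 yr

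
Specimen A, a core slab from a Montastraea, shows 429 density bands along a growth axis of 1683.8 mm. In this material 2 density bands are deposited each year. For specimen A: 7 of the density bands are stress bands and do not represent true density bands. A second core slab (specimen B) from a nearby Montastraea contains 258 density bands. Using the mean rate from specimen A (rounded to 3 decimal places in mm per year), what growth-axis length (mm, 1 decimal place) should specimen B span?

1029.4 mm

Specimen A: after corrections the count is 429 − 7 = 422 density bands.
Specimen A: dividing by 2 density bands per year: 422 / 2 = 211 years.
A: Extension rate ≈ 1683.8 / 211 = 7.980 mm/year.
Specimen B: dividing by 2 density bands per year: 258 / 2 = 129 years. For B, 7.980 mm/year × 129 years = 1029.4 mm.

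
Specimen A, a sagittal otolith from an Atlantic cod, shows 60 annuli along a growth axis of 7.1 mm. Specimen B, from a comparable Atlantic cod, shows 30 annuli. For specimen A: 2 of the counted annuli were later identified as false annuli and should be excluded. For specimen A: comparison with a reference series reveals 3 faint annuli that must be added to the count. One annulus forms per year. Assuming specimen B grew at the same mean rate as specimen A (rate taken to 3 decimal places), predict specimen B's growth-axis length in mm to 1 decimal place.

Specimen A: after corrections the count is 60 − 2 + 3 = 61 annuli.
A: Mean rate = 7.1 mm / 61 years ≈ 0.116 mm per year.
For B, 0.116 mm/year × 30 years = 3.5 mm.

3.5 mm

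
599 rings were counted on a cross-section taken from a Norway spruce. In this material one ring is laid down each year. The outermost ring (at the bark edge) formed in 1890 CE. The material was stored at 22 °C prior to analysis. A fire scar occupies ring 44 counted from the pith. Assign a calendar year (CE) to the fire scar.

1335 CE

599 − 44 = 555 rings lie beyond the fire scar toward the bark edge.
The ring at the bark edge is 1890 CE, so the fire scar dates to 1890 − 555 = 1335 CE.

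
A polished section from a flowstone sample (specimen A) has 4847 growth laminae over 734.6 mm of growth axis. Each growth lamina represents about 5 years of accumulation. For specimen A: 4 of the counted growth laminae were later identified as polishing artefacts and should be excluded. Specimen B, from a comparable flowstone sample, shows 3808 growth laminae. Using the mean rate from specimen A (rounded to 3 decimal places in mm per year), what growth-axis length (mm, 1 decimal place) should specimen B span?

Specimen A: correcting the raw count gives 4847 − 4 = 4843 true growth laminae.
Specimen A: 4843 growth laminae at 5 years each span 4843 × 5 = 24215 years.
A: Mean rate = 734.6 mm / 24215 years ≈ 0.030 mm per year.
Specimen B: multiplying by 5 years per growth lamina: 3808 × 5 = 19040 years. B's length ≈ 0.030 × 19040 = 571.2 mm.

571.2 mm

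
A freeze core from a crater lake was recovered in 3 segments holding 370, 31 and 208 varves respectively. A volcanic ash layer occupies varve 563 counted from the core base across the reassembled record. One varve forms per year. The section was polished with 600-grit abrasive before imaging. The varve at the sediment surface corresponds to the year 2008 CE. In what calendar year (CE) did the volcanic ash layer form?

Total varves = 370 + 31 + 208 = 609.
Between varve 563 and the sediment surface there are 609 − 563 = 46 varves.
2008 − 46 = 1962 CE.

1962 CE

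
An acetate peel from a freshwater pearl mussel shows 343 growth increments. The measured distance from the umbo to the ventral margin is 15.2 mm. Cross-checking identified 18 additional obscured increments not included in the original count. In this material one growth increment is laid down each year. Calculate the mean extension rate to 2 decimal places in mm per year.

Correcting the raw count gives 343 + 18 = 361 true growth increments.
15.2 mm over 361 years gives 15.2 / 361 ≈ 0.04 mm per year.

0.04 mm per year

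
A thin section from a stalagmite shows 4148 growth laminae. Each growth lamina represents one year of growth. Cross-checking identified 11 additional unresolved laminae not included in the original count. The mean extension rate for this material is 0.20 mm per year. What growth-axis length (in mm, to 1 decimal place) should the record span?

831.8 mm

After corrections the count is 4148 + 11 = 4159 growth laminae.
4159 years at 0.20 mm/year gives 0.20 × 4159 = 831.8 mm.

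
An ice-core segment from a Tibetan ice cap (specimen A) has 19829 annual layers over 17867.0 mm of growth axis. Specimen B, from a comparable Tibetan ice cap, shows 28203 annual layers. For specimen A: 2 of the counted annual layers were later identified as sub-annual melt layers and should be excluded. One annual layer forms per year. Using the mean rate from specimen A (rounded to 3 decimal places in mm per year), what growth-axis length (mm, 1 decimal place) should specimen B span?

Specimen A: after corrections the count is 19829 − 2 = 19827 annual layers.
A: 17867.0 mm over 19827 years gives 17867.0 / 19827 ≈ 0.901 mm/yr.
Length of B = 0.901 × 28203 = 25410.9 mm.

25410.9 mm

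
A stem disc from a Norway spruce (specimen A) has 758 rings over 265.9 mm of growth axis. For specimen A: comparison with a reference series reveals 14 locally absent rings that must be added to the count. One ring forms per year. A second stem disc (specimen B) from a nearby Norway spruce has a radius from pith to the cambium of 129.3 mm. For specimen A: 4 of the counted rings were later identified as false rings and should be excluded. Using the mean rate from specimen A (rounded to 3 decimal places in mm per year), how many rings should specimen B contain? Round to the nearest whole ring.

374 rings

Specimen A: correcting the raw count gives 758 − 4 + 14 = 768 true rings.
A: Mean rate = 265.9 mm / 768 years ≈ 0.346 mm per year.
B spans 129.3 / 0.346 = 373.70 years ≈ 374 rings.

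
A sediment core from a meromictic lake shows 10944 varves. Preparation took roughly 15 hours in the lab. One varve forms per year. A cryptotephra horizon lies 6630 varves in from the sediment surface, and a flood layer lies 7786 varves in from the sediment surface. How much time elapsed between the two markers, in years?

Separation: 7786 − 6630 = 1156 varves.
One varve per year makes the interval 1156 years.

1156 years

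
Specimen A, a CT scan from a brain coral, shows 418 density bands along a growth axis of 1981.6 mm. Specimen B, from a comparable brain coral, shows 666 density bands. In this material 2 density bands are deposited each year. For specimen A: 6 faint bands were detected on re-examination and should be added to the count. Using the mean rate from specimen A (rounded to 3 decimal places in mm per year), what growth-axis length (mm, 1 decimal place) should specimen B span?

3112.6 mm

Specimen A: after corrections the count is 418 + 6 = 424 density bands.
Specimen A: with 2 density bands per year, 424 / 2 = 212 years.
A: Extension rate ≈ 1981.6 / 212 = 9.347 mm/yr.
Specimen B: with 2 density bands per year, 666 / 2 = 333 years. Length of B = 9.347 × 333 = 3112.6 mm.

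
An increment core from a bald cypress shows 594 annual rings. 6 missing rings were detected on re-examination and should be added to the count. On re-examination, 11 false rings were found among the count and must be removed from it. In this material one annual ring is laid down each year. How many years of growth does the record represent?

589 yr

True annual ring count = 594 − 11 + 6 = 589.
With a one-to-one annual ring periodicity this is 589 years.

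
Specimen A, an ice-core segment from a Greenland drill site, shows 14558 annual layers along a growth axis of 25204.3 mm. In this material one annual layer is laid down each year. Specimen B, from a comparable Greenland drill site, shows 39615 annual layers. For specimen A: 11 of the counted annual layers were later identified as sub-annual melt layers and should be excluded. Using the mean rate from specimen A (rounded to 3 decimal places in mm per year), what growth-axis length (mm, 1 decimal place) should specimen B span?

68652.8 mm

Specimen A: adjusted count: 14558 − 11 = 14547 annual layers.
A: Extension rate ≈ 25204.3 / 14547 = 1.733 mm/year.
B's length ≈ 1.733 × 39615 = 68652.8 mm.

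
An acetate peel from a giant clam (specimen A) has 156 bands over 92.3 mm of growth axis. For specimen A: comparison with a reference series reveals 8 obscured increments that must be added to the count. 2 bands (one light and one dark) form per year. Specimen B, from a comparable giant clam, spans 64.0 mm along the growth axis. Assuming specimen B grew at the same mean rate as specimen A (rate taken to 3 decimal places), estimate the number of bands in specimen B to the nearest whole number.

114 bands

Specimen A: true band count = 156 + 8 = 164.
Specimen A: 164 bands at 2 per year is 164 / 2 = 82 years.
A: Mean rate = 92.3 mm / 82 years ≈ 1.126 mm/yr.
For B, 64.0 / 1.126 = 56.84 years; at 2 bands per year that is 56.84 × 2 ≈ 114 bands.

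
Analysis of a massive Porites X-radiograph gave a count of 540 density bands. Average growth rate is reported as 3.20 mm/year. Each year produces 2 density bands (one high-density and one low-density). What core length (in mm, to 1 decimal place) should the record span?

540 density bands at 2 per year is 540 / 2 = 270 years.
270 years at 3.20 mm/year gives 3.20 × 270 = 864.0 mm.

864.0 mm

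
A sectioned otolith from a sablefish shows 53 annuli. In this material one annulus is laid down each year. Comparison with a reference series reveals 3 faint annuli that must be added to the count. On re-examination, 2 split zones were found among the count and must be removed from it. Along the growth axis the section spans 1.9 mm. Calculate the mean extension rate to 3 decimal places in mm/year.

0.035 mm/year

Correcting the raw count gives 53 − 2 + 3 = 54 true annuli.
Extension rate ≈ 1.9 / 54 = 0.035 mm/year.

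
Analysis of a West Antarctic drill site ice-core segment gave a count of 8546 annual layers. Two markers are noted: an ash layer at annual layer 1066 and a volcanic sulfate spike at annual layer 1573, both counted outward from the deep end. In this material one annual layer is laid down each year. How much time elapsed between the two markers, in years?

1573 − 1066 = 507 annual layers lie between the two events.
That is 507 years at one annual layer per year.

507 yr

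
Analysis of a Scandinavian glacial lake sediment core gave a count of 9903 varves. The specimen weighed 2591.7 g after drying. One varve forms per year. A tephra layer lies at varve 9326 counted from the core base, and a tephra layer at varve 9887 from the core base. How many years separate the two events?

561 yr

9887 − 9326 = 561 varves lie between the two events.
One varve per year makes the interval 561 years.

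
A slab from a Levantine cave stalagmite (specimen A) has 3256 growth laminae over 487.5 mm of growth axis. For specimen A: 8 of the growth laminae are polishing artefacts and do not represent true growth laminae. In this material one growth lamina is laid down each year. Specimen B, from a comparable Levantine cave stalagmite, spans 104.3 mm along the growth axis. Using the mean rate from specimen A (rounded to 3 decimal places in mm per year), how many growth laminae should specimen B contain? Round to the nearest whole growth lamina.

Specimen A: correcting the raw count gives 3256 − 8 = 3248 true growth laminae.
A: Mean rate = 487.5 mm / 3248 years ≈ 0.150 mm per year.
For B, 104.3 / 0.150 = 695.33 years ≈ 695 growth laminae.

695 growth laminae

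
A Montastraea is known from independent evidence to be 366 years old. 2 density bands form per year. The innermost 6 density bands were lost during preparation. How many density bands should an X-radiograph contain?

726 density bands

With 2 density bands per year, 366 years would produce 366 × 2 = 732 density bands.
Less the 6 uncaptured density bands: 732 − 6 = 726.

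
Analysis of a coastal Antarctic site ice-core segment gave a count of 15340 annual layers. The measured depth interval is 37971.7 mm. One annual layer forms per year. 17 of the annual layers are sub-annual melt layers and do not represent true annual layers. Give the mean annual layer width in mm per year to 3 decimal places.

Correcting the raw count gives 15340 − 17 = 15323 true annual layers.
Mean rate = 37971.7 mm / 15323 years ≈ 2.478 mm per year.

2.478 mm per year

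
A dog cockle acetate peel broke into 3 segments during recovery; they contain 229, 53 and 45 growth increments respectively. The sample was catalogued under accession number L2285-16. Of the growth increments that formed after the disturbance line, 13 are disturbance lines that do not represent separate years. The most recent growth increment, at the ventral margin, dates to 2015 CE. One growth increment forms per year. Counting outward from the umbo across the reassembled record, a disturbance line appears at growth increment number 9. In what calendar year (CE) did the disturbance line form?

Total growth increments = 229 + 53 + 45 = 327.
The disturbance line sits at growth increment 9 from the umbo, so 327 − 9 = 318 growth increments formed after it.
Excluding 13 false growth increments: 318 − 13 = 305.
Counting back 305 years from 2015 CE places the disturbance line in 2015 − 305 = 1710 CE.

1710 CE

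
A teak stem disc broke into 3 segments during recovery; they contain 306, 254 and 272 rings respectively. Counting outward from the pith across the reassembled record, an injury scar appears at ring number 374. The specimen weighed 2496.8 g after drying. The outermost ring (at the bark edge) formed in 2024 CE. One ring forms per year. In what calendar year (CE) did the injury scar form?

1566 CE

Total rings = 306 + 254 + 272 = 832.
832 − 374 = 458 rings lie beyond the injury scar toward the bark edge.
The ring at the bark edge is 2024 CE, so the injury scar dates to 2024 − 458 = 1566 CE.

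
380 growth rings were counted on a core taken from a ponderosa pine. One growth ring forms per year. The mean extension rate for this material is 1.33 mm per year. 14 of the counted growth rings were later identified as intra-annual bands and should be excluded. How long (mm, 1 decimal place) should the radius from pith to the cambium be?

Adjusted count: 380 − 14 = 366 growth rings.
Predicted length = 1.33 mm/year × 366 years = 486.8 mm.

486.8 mm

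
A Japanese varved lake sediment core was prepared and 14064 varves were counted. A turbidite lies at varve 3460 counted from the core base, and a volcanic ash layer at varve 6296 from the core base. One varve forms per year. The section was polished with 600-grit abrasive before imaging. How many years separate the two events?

The two markers are separated by 6296 − 3460 = 2836 varves.
At one varve per year, 2836 years elapsed between them.

2836 yr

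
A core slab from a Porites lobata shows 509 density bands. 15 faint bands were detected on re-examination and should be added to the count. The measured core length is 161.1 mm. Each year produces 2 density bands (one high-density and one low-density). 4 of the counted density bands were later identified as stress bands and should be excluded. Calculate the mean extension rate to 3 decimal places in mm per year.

True density band count = 509 − 4 + 15 = 520.
520 density bands at 2 per year is 520 / 2 = 260 years.
Mean rate = 161.1 mm / 260 years ≈ 0.620 mm per year.

0.620 mm per year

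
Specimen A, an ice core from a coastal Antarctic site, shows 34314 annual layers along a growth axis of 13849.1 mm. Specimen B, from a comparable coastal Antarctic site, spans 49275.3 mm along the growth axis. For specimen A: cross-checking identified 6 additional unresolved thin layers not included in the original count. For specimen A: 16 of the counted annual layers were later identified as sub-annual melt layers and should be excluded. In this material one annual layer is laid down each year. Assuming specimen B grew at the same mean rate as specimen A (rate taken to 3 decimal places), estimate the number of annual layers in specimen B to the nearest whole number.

Specimen A: after corrections the count is 34314 − 16 + 6 = 34304 annual layers.
A: Extension rate ≈ 13849.1 / 34304 = 0.404 mm/year.
For B, 49275.3 / 0.404 = 121968.56 years ≈ 121969 annual layers.

121969 annual layers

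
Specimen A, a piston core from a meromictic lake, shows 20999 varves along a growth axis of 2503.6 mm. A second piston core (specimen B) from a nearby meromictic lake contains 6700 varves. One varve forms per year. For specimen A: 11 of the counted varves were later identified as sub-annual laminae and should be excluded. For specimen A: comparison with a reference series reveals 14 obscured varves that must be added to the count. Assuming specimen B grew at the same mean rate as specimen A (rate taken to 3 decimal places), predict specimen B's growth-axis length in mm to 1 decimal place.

797.3 mm

Specimen A: correcting the raw count gives 20999 − 11 + 14 = 21002 true varves.
A: 2503.6 mm over 21002 years gives 2503.6 / 21002 ≈ 0.119 mm per year.
For B, 0.119 mm/year × 6700 years = 797.3 mm.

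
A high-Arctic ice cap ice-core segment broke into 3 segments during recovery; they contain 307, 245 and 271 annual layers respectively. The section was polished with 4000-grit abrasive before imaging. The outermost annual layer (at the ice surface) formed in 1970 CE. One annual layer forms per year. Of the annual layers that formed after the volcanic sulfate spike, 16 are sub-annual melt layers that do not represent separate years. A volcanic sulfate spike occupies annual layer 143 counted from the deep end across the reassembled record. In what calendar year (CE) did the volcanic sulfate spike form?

1306 CE

Total annual layers = 307 + 245 + 271 = 823.
The volcanic sulfate spike sits at annual layer 143 from the deep end, so 823 − 143 = 680 annual layers formed after it.
Removing the 16 false annual layers leaves 680 − 16 = 664 true annual layers beyond the volcanic sulfate spike.
The annual layer at the ice surface is 1970 CE, so the volcanic sulfate spike dates to 1970 − 664 = 1306 CE.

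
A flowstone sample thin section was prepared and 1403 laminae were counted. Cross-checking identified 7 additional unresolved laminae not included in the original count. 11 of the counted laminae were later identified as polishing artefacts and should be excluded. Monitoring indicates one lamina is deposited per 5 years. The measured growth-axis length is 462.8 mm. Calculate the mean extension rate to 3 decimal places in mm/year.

True lamina count = 1403 − 11 + 7 = 1399.
At 5 years per lamina, 1399 × 5 = 6995 years.
Mean rate = 462.8 mm / 6995 years ≈ 0.066 mm/year.

0.066 mm/year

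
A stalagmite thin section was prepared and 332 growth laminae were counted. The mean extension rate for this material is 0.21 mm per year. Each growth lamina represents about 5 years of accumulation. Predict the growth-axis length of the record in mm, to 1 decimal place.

348.6 mm

Multiplying by 5 years per growth lamina: 332 × 5 = 1660 years.
Predicted length = 0.21 mm/year × 1660 years = 348.6 mm.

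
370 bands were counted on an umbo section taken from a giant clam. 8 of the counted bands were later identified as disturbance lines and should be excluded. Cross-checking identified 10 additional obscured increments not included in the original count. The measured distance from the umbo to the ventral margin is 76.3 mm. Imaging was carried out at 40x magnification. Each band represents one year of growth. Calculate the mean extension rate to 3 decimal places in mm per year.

Adjusted count: 370 − 8 + 10 = 372 bands.
Mean rate = 76.3 mm / 372 years ≈ 0.205 mm per year.

0.205 mm per year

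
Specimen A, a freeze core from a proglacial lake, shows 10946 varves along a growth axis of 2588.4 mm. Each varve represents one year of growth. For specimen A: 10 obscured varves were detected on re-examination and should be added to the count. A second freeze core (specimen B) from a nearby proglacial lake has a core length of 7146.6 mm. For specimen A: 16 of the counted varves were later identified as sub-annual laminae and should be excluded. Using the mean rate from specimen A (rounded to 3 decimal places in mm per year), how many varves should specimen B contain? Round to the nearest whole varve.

Specimen A: true varve count = 10946 − 16 + 10 = 10940.
A: Extension rate ≈ 2588.4 / 10940 = 0.237 mm/year.
B spans 7146.6 / 0.237 = 30154.43 years ≈ 30154 varves.

30154 varves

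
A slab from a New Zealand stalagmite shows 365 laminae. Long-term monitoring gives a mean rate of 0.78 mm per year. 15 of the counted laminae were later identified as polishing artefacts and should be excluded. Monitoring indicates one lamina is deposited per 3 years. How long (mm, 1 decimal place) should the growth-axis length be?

Adjusted count: 365 − 15 = 350 laminae.
At 3 years per lamina, 350 × 3 = 1050 years.
1050 years at 0.78 mm/year gives 0.78 × 1050 = 819.0 mm.

819.0 mm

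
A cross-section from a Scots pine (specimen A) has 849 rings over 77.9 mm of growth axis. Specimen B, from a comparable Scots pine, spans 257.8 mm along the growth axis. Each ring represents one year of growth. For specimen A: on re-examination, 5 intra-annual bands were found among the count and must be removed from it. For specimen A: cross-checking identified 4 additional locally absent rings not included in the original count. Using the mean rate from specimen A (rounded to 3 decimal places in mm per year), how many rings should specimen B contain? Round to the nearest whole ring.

Specimen A: correcting the raw count gives 849 − 5 + 4 = 848 true rings.
A: Mean rate = 77.9 mm / 848 years ≈ 0.092 mm/year.
For B, 257.8 / 0.092 = 2802.17 years ≈ 2802 rings.

2802 rings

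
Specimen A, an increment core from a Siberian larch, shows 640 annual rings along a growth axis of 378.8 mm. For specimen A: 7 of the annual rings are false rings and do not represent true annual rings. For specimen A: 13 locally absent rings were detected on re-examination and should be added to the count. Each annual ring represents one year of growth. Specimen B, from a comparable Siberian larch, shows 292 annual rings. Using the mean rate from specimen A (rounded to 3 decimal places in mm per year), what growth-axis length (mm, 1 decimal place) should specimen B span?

Specimen A: true annual ring count = 640 − 7 + 13 = 646.
A: 378.8 mm over 646 years gives 378.8 / 646 ≈ 0.586 mm/yr.
B's length ≈ 0.586 × 292 = 171.1 mm.

171.1 mm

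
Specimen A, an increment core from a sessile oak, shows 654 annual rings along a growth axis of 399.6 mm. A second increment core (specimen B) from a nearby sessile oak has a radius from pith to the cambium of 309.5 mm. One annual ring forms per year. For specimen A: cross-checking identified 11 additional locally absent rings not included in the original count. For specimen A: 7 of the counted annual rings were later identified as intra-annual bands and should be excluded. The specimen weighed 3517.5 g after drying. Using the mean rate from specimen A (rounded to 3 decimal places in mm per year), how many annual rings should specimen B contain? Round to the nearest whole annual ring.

510 annual rings

Specimen A: adjusted count: 654 − 7 + 11 = 658 annual rings.
A: 399.6 mm over 658 years gives 399.6 / 658 ≈ 0.607 mm/yr.
B spans 309.5 / 0.607 = 509.88 years ≈ 510 annual rings.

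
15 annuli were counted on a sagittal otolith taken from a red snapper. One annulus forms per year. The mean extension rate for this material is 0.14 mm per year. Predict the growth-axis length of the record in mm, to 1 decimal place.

2.1 mm

The record spans 15 years at 0.14 mm per year.
15 years at 0.14 mm/year gives 0.14 × 15 = 2.1 mm.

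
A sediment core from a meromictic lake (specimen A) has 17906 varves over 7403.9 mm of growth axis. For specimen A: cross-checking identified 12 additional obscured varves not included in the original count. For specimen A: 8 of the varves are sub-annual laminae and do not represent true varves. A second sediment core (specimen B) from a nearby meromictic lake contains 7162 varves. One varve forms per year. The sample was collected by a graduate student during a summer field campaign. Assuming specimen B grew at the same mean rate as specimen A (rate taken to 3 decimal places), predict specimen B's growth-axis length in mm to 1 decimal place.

2957.9 mm

Specimen A: after corrections the count is 17906 − 8 + 12 = 17910 varves.
A: Mean rate = 7403.9 mm / 17910 years ≈ 0.413 mm/yr.
For B, 0.413 mm/year × 7162 years = 2957.9 mm.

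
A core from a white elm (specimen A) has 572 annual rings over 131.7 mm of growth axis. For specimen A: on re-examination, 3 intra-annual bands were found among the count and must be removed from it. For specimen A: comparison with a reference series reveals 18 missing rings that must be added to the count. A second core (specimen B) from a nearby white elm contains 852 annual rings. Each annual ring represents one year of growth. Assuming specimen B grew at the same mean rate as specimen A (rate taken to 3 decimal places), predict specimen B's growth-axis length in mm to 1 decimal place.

190.8 mm

Specimen A: after corrections the count is 572 − 3 + 18 = 587 annual rings.
A: Mean rate = 131.7 mm / 587 years ≈ 0.224 mm/year.
B's length ≈ 0.224 × 852 = 190.8 mm.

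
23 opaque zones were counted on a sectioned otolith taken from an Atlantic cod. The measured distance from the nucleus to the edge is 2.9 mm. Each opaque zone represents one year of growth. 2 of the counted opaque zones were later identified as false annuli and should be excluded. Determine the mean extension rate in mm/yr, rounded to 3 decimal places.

True opaque zone count = 23 − 2 = 21.
Mean rate = 2.9 mm / 21 years ≈ 0.138 mm/yr.

0.138 mm/yr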